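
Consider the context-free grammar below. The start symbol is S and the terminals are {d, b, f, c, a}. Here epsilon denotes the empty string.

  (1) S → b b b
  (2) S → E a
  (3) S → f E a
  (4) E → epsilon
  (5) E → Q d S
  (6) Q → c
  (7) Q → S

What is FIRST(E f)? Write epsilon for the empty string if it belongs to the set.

{a, b, c, f}

FIRST(S): from S→b b b we get {b}; from S→E a we get {a, b, c, f}; from S→f E a we get {f}. So FIRST(S) = {a, b, c, f}.
FIRST(Q): from Q→c we get {c}; from Q→S we get {a, b, c, f}. So FIRST(Q) = {a, b, c, f}.
FIRST(E): from E→epsilon we get {epsilon}; from E→Q d S we get {a, b, c, f}. So FIRST(E) = {epsilon, a, b, c, f}.
FIRST(E f): take FIRST of each symbol in turn, carrying on past any symbol whose FIRST contains epsilon; result {a, b, c, f}.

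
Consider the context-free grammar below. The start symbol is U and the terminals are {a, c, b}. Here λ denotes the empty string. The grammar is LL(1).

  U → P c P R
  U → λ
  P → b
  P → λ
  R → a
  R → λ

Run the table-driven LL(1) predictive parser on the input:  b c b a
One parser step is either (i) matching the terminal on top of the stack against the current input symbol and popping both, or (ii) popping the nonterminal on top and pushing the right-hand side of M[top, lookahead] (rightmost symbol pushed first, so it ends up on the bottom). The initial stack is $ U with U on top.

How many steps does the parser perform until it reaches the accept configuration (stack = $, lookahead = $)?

     Stack      Input      Action
  1  $ U        b c b a $  expand U → P c P R
  2  $ R P c P  b c b a $  expand P → b
  3  $ R P c b  b c b a $  match b
  4  $ R P c    c b a $    match c
  5  $ R P      b a $      expand P → b
  6  $ R b      b a $      match b
  7  $ R        a $        expand R → a
  8  $ a        a $        match a
Accept reached after 8 steps.

8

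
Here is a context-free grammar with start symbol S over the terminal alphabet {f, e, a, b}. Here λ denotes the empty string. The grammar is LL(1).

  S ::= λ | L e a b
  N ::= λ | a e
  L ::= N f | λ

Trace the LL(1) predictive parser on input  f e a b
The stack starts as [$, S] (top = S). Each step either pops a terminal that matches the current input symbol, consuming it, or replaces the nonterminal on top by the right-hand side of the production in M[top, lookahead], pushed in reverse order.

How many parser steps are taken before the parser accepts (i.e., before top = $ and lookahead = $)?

7

     Stack        Input      Action
  1  $ S          f e a b $  expand S ::= L e a b
  2  $ b a e L    f e a b $  expand L ::= N f
  3  $ b a e f N  f e a b $  expand N ::= λ
  4  $ b a e f    f e a b $  match f
  5  $ b a e      e a b $    match e
  6  $ b a        a b $      match a
  7  $ b          b $        match b
Accept reached after 7 steps.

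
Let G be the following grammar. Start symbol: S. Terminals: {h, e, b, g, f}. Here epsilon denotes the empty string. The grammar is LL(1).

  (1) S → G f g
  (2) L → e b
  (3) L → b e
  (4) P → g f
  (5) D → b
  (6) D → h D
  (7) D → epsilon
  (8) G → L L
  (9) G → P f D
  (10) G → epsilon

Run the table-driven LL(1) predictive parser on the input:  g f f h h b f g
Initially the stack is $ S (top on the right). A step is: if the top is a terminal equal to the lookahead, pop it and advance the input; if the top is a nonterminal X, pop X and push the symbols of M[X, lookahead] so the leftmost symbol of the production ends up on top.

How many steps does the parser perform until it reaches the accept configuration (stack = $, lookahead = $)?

step 1: stack=$ S  input=g f f h h b f g $  — expand S → G f g
step 2: stack=$ g f G  input=g f f h h b f g $  — expand G → P f D
step 3: stack=$ g f D f P  input=g f f h h b f g $  — expand P → g f
step 4: stack=$ g f D f f g  input=g f f h h b f g $  — match g
step 5: stack=$ g f D f f  input=f f h h b f g $  — match f
step 6: stack=$ g f D f  input=f h h b f g $  — match f
step 7: stack=$ g f D  input=h h b f g $  — expand D → h D
step 8: stack=$ g f D h  input=h h b f g $  — match h
step 9: stack=$ g f D  input=h b f g $  — expand D → h D
step 10: stack=$ g f D h  input=h b f g $  — match h
step 11: stack=$ g f D  input=b f g $  — expand D → b
step 12: stack=$ g f b  input=b f g $  — match b
step 13: stack=$ g f  input=f g $  — match f
step 14: stack=$ g  input=g $  — match g
Accept reached after 14 steps.

14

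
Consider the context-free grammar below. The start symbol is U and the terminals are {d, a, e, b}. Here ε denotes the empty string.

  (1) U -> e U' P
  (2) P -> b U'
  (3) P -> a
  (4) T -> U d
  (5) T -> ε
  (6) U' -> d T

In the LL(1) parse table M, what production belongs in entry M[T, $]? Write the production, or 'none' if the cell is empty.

FIRST(U) = {e}
FIRST(P) = {a, b}
FIRST(U') = {d}
FIRST(T) = {ε, e}  (via U d)
FOLLOW(U) includes $ since U is the start symbol.
FOLLOW(U'): in U->e U' P, U' is followed by P with FIRST {a, b}; in P->b U', the suffix after U' is empty, so FOLLOW(U') ⊇ FOLLOW(P) = {$, d}. Thus FOLLOW(U') = {$, a, b, d}.
FOLLOW(T): in U'->d T, the suffix after T is empty, so FOLLOW(T) ⊇ FOLLOW(U') = {$, a, b, d}. Thus FOLLOW(T) = {$, a, b, d}.
For T -> U d: FIRST(U d) = {e}, so it goes in M[T, t] for t ∈ {e}.
For T -> ε: FIRST(ε) = {ε}, so it goes in M[T, t] for t ∈ {}; since ε ∈ FIRST, also for every t ∈ FOLLOW(T) = {$, a, b, d}.

T -> ε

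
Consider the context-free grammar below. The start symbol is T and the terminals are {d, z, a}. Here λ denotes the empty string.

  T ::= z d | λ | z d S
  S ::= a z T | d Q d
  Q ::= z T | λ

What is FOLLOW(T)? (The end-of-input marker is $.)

{$, d}

FIRST(T): from T::=z d we get {z}; from T::=λ we get {λ}; from T::=z d S we get {z}. So FIRST(T) = {λ, z}.
FIRST(S): from S::=a z T we get {a}; from S::=d Q d we get {d}. So FIRST(S) = {a, d}.
FIRST(Q): from Q::=z T we get {z}; from Q::=λ we get {λ}. So FIRST(Q) = {λ, z}.
FOLLOW(T) includes $ since T is the start symbol.
FOLLOW(Q): in S::=d Q d, Q is followed by d with FIRST {d}. Thus FOLLOW(Q) = {d}.
FOLLOW(T): in S::=a z T, the suffix after T is empty, so FOLLOW(T) ⊇ FOLLOW(S) = {$, d}; in Q::=z T, the suffix after T is empty, so FOLLOW(T) ⊇ FOLLOW(Q) = {d}. Thus FOLLOW(T) = {$, d}.
FOLLOW(S): in T::=z d S, the suffix after S is empty, so FOLLOW(S) ⊇ FOLLOW(T) = {$, d}. Thus FOLLOW(S) = {$, d}.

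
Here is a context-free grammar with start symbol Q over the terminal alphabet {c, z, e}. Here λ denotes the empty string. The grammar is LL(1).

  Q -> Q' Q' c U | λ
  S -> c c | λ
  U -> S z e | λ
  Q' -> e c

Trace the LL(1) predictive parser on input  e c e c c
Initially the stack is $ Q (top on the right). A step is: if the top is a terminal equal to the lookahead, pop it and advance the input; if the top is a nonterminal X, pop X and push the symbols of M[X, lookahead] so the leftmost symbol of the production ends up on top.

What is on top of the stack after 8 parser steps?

U

step 1: stack=$ Q  input=e c e c c $  — expand Q -> Q' Q' c U
step 2: stack=$ U c Q' Q'  input=e c e c c $  — expand Q' -> e c
step 3: stack=$ U c Q' c e  input=e c e c c $  — match e
step 4: stack=$ U c Q' c  input=c e c c $  — match c
step 5: stack=$ U c Q'  input=e c c $  — expand Q' -> e c
step 6: stack=$ U c c e  input=e c c $  — match e
step 7: stack=$ U c c  input=c c $  — match c
step 8: stack=$ U c  input=c $  — match c
Stack after step 8: $ U (top = U).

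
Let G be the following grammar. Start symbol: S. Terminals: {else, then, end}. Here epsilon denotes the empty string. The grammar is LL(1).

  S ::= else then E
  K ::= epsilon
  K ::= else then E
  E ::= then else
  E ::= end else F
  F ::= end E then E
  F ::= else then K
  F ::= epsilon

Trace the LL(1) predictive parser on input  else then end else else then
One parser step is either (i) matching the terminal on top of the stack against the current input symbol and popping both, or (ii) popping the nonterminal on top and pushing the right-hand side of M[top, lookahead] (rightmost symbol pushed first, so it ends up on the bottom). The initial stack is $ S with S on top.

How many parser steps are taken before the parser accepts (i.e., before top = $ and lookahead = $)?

10

step 1: stack=$ S  input=else then end else else then $  — expand S ::= else then E
step 2: stack=$ E then else  input=else then end else else then $  — match else
step 3: stack=$ E then  input=then end else else then $  — match then
step 4: stack=$ E  input=end else else then $  — expand E ::= end else F
step 5: stack=$ F else end  input=end else else then $  — match end
step 6: stack=$ F else  input=else else then $  — match else
step 7: stack=$ F  input=else then $  — expand F ::= else then K
step 8: stack=$ K then else  input=else then $  — match else
step 9: stack=$ K then  input=then $  — match then
step 10: stack=$ K  input=$  — expand K ::= epsilon
Accept reached after 10 steps.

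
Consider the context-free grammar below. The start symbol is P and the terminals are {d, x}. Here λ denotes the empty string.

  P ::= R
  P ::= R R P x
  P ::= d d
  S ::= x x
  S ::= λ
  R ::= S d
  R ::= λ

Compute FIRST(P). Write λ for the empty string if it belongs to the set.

{λ, d, x}

FIRST(S) = {λ, x}
FIRST(R) = {λ, d, x}  (via S d)
FIRST(P) = {λ, d, x}  (via R, R R P x)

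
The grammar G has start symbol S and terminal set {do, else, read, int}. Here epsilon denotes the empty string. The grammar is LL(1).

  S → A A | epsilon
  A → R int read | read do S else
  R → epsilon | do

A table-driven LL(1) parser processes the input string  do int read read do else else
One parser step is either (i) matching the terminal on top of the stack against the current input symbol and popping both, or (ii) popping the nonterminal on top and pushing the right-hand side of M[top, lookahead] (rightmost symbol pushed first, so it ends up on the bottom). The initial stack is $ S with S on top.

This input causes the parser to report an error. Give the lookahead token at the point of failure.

else

      Stack             Input                            Action
   1  $ S               do int read read do else else $  expand S → A A
   2  $ A A             do int read read do else else $  expand A → R int read
   3  $ A read int R    do int read read do else else $  expand R → do
   4  $ A read int do   do int read read do else else $  match do
   5  $ A read int      int read read do else else $     match int
   6  $ A read          read read do else else $         match read
   7  $ A               read do else else $              expand A → read do S else
   8  $ else S do read  read do else else $              match read
   9  $ else S do       do else else $                   match do
  10  $ else S          else else $                      expand S → epsilon
  11  $ else            else else $                      match else
  12  $                 else $                           error: stack empty but input remains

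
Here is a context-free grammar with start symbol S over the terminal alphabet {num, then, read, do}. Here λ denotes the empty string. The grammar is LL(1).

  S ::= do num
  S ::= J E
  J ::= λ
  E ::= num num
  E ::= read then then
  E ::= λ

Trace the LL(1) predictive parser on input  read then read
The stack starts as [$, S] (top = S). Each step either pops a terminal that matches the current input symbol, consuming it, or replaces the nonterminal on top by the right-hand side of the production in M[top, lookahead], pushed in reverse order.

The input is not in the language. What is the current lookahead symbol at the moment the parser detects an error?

     Stack             Input             Action
  1  $ S               read then read $  expand S ::= J E
  2  $ E J             read then read $  expand J ::= λ
  3  $ E               read then read $  expand E ::= read then then
  4  $ then then read  read then read $  match read
  5  $ then then       then read $       match then
  6  $ then            read $            error: top is terminal then but lookahead is read

read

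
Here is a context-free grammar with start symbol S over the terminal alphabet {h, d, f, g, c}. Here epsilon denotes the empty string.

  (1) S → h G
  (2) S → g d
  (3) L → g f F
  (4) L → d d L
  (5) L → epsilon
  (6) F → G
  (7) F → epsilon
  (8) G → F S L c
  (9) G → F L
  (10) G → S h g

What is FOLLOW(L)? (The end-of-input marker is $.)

FIRST(S) = {g, h}
FIRST(L) = {epsilon, d, g}
FIRST(F) = {epsilon, d, g, h}  (via G)
FIRST(G) = {epsilon, d, g, h}  (via F S L c, F L, S h g)
FOLLOW(S) includes $ since S is the start symbol.
FOLLOW(S): in G→F S L c, S is followed by L c with FIRST {c, d, g}; in G→S h g, S is followed by h g with FIRST {h}. Thus FOLLOW(S) = {$, c, d, g, h}.
FOLLOW(L): in L→d d L, the suffix after L is empty (adds nothing new); in G→F S L c, L is followed by c with FIRST {c}; in G→F L, the suffix after L is empty, so FOLLOW(L) ⊇ FOLLOW(G) = {$, c, d, g, h}. Thus FOLLOW(L) = {$, c, d, g, h}.
FOLLOW(F): in L→g f F, the suffix after F is empty, so FOLLOW(F) ⊇ FOLLOW(L) = {$, c, d, g, h}; in G→F S L c, F is followed by S L c with FIRST {g, h}; in G→F L, F is followed by L with FIRST {epsilon, d, g}; in G→F L, the suffix after F is nullable, so FOLLOW(F) ⊇ FOLLOW(G) = {$, c, d, g, h}. Thus FOLLOW(F) = {$, c, d, g, h}.
FOLLOW(G): in S→h G, the suffix after G is empty, so FOLLOW(G) ⊇ FOLLOW(S) = {$, c, d, g, h}; in F→G, the suffix after G is empty, so FOLLOW(G) ⊇ FOLLOW(F) = {$, c, d, g, h}. Thus FOLLOW(G) = {$, c, d, g, h}.

{$, c, d, g, h}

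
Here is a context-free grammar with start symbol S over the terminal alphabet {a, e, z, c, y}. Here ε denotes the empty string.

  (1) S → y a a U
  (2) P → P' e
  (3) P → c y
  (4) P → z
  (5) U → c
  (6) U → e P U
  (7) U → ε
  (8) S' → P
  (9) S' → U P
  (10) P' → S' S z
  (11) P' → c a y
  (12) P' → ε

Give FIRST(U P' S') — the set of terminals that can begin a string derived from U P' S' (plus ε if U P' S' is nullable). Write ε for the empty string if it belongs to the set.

FIRST(S): from S→y a a U we get {y}. So FIRST(S) = {y}.
FIRST(U): from U→c we get {c}; from U→e P U we get {e}; from U→ε we get {ε}. So FIRST(U) = {ε, c, e}.
FIRST(P): from P→P' e we get {c, e, z}; from P→c y we get {c}; from P→z we get {z}. So FIRST(P) = {c, e, z}.
FIRST(S'): from S'→P we get {c, e, z}; from S'→U P we get {c, e, z}. So FIRST(S') = {c, e, z}.
FIRST(P'): from P'→S' S z we get {c, e, z}; from P'→c a y we get {c}; from P'→ε we get {ε}. So FIRST(P') = {ε, c, e, z}.
FIRST(U P' S'): take FIRST of each symbol in turn, carrying on past any symbol whose FIRST contains ε; result {c, e, z}.

{c, e, z}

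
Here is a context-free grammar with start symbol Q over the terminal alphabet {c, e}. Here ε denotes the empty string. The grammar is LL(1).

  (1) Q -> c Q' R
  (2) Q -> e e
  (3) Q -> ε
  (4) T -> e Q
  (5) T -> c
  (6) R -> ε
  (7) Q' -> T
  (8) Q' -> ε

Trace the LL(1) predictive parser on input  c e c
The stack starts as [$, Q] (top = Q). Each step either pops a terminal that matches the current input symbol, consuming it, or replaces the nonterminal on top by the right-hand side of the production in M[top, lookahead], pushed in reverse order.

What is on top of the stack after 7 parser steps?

Q'

     Stack       Input    Action
  1  $ Q         c e c $  expand Q -> c Q' R
  2  $ R Q' c    c e c $  match c
  3  $ R Q'      e c $    expand Q' -> T
  4  $ R T       e c $    expand T -> e Q
  5  $ R Q e     e c $    match e
  6  $ R Q       c $      expand Q -> c Q' R
  7  $ R R Q' c  c $      match c
Stack after step 7: $ R R Q' (top = Q').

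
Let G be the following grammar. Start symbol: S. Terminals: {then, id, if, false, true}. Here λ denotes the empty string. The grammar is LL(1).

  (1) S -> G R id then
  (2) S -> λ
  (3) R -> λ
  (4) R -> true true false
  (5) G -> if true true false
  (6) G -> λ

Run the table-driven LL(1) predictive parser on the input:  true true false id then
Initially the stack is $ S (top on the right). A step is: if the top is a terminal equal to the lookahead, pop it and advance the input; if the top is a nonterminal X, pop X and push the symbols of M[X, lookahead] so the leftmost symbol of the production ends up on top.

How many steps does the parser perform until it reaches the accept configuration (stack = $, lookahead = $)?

     Stack                      Input                      Action
  1  $ S                        true true false id then $  expand S -> G R id then
  2  $ then id R G              true true false id then $  expand G -> λ
  3  $ then id R                true true false id then $  expand R -> true true false
  4  $ then id false true true  true true false id then $  match true
  5  $ then id false true       true false id then $       match true
  6  $ then id false            false id then $            match false
  7  $ then id                  id then $                  match id
  8  $ then                     then $                     match then
Accept reached after 8 steps.

8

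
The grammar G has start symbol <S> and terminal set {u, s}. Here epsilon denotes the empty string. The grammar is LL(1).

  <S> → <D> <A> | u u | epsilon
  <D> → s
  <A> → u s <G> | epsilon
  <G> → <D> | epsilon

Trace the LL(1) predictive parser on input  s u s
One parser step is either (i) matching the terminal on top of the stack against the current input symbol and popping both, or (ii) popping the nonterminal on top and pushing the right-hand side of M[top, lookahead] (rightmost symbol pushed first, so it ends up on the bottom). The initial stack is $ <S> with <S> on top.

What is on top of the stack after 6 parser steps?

<G>

     Stack      Input    Action
  1  $ <S>      s u s $  expand <S> → <D> <A>
  2  $ <A> <D>  s u s $  expand <D> → s
  3  $ <A> s    s u s $  match s
  4  $ <A>      u s $    expand <A> → u s <G>
  5  $ <G> s u  u s $    match u
  6  $ <G> s    s $      match s
Stack after step 6: $ <G> (top = <G>).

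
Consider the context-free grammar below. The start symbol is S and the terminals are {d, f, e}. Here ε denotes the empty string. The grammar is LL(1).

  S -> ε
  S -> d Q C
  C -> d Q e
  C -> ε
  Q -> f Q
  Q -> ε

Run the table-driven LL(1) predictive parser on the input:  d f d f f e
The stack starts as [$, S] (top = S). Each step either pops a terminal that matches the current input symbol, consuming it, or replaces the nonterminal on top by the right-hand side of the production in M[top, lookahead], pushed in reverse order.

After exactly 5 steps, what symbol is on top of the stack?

     Stack    Input          Action
  1  $ S      d f d f f e $  expand S -> d Q C
  2  $ C Q d  d f d f f e $  match d
  3  $ C Q    f d f f e $    expand Q -> f Q
  4  $ C Q f  f d f f e $    match f
  5  $ C Q    d f f e $      expand Q -> ε
Stack after step 5: $ C (top = C).

C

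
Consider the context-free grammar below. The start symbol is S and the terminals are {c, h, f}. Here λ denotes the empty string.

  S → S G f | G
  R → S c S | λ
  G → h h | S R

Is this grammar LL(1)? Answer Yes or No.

No

FIRST(S) = {h}
FIRST(R) = {λ, h}
FIRST(G) = {h}
FOLLOW(S) = {$, c, f, h}
FOLLOW(R) = {$, c, f, h}
FOLLOW(G) = {$, c, f, h}
Cell M[G, h] receives both G → h h and G → S R — the grammar is not LL(1).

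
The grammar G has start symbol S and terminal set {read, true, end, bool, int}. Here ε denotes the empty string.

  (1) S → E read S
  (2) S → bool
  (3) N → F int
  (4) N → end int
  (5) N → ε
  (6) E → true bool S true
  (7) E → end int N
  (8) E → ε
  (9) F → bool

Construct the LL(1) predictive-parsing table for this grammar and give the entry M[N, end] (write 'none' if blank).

FIRST(E): from E→true bool S true we get {true}; from E→end int N we get {end}; from E→ε we get {ε}. So FIRST(E) = {ε, end, true}.
FIRST(F): from F→bool we get {bool}. So FIRST(F) = {bool}.
FIRST(S): from S→E read S we get {end, read, true}; from S→bool we get {bool}. So FIRST(S) = {bool, end, read, true}.
FIRST(N): from N→F int we get {bool}; from N→end int we get {end}; from N→ε we get {ε}. So FIRST(N) = {ε, bool, end}.
FOLLOW(S) includes $ since S is the start symbol.
FOLLOW(E): in S→E read S, E is followed by read S with FIRST {read}. Thus FOLLOW(E) = {read}.
FOLLOW(N): in E→end int N, the suffix after N is empty, so FOLLOW(N) ⊇ FOLLOW(E) = {read}. Thus FOLLOW(N) = {read}.
For N → F int: FIRST(F int) = {bool}, so it goes in M[N, t] for t ∈ {bool}.
For N → end int: FIRST(end int) = {end}, so it goes in M[N, t] for t ∈ {end}.
For N → ε: FIRST(ε) = {ε}, so it goes in M[N, t] for t ∈ {}; since ε ∈ FIRST, also for every t ∈ FOLLOW(N) = {read}.

N → end int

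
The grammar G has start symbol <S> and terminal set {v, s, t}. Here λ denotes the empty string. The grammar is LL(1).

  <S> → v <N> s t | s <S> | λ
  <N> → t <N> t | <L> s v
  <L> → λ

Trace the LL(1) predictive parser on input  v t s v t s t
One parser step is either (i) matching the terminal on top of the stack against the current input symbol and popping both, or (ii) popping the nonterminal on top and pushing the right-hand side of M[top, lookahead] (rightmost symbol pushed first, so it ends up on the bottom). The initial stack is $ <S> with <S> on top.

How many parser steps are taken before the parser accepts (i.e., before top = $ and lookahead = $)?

11

step 1: stack=$ <S>  input=v t s v t s t $  — expand <S> → v <N> s t
step 2: stack=$ t s <N> v  input=v t s v t s t $  — match v
step 3: stack=$ t s <N>  input=t s v t s t $  — expand <N> → t <N> t
step 4: stack=$ t s t <N> t  input=t s v t s t $  — match t
step 5: stack=$ t s t <N>  input=s v t s t $  — expand <N> → <L> s v
step 6: stack=$ t s t v s <L>  input=s v t s t $  — expand <L> → λ
step 7: stack=$ t s t v s  input=s v t s t $  — match s
step 8: stack=$ t s t v  input=v t s t $  — match v
step 9: stack=$ t s t  input=t s t $  — match t
step 10: stack=$ t s  input=s t $  — match s
step 11: stack=$ t  input=t $  — match t
Accept reached after 11 steps.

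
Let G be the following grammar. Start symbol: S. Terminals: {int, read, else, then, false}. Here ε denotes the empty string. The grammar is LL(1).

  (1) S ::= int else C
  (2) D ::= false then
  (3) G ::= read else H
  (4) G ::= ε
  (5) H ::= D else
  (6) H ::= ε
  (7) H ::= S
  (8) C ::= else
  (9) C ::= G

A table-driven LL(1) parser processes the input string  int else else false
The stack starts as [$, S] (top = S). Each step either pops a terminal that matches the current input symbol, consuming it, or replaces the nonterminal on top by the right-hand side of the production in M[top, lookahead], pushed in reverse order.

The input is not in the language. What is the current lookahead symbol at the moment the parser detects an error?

false

     Stack         Input                  Action
  1  $ S           int else else false $  expand S ::= int else C
  2  $ C else int  int else else false $  match int
  3  $ C else      else else false $      match else
  4  $ C           else false $           expand C ::= else
  5  $ else        else false $           match else
  6  $             false $                error: stack empty but input remains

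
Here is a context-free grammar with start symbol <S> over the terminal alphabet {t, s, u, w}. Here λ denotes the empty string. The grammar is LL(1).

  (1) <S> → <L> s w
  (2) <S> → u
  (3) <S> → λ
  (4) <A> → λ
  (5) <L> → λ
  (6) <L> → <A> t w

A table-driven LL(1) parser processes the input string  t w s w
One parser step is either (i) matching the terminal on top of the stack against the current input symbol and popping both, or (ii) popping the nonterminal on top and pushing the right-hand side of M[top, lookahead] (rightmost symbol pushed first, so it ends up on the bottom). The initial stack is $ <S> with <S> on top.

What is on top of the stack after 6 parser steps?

     Stack          Input      Action
  1  $ <S>          t w s w $  expand <S> → <L> s w
  2  $ w s <L>      t w s w $  expand <L> → <A> t w
  3  $ w s w t <A>  t w s w $  expand <A> → λ
  4  $ w s w t      t w s w $  match t
  5  $ w s w        w s w $    match w
  6  $ w s          s w $      match s
Stack after step 6: $ w (top = w).

w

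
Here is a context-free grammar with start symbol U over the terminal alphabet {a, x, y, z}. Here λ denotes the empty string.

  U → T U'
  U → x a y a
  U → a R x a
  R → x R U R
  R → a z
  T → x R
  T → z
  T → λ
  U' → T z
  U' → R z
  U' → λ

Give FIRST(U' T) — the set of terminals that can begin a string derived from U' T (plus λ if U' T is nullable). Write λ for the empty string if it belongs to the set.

{λ, a, x, z}

FIRST(R) = {a, x}
FIRST(T) = {λ, x, z}
FIRST(U') = {λ, a, x, z}  (via T z, R z)
FIRST(U) = {λ, a, x, z}  (via T U')
FIRST(U' T): take FIRST of each symbol in turn, carrying on past any symbol whose FIRST contains λ; result {λ, a, x, z}.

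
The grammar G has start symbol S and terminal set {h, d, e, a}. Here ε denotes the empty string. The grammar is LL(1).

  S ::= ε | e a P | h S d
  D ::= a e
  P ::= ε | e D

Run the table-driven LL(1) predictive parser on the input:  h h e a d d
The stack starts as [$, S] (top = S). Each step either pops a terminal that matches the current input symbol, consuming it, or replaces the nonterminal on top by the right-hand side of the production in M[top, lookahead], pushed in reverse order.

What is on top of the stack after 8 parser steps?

d

     Stack        Input          Action
  1  $ S          h h e a d d $  expand S ::= h S d
  2  $ d S h      h h e a d d $  match h
  3  $ d S        h e a d d $    expand S ::= h S d
  4  $ d d S h    h e a d d $    match h
  5  $ d d S      e a d d $      expand S ::= e a P
  6  $ d d P a e  e a d d $      match e
  7  $ d d P a    a d d $        match a
  8  $ d d P      d d $          expand P ::= ε
Stack after step 8: $ d d (top = d).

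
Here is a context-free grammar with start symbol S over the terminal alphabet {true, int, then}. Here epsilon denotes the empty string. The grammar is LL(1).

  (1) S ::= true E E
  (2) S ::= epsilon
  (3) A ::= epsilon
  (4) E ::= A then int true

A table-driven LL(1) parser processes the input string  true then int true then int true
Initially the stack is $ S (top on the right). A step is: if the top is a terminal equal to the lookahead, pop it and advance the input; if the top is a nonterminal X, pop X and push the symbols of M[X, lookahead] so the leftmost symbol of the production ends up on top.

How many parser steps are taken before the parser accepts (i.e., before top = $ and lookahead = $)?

step 1: stack=$ S  input=true then int true then int true $  — expand S ::= true E E
step 2: stack=$ E E true  input=true then int true then int true $  — match true
step 3: stack=$ E E  input=then int true then int true $  — expand E ::= A then int true
step 4: stack=$ E true int then A  input=then int true then int true $  — expand A ::= epsilon
step 5: stack=$ E true int then  input=then int true then int true $  — match then
step 6: stack=$ E true int  input=int true then int true $  — match int
step 7: stack=$ E true  input=true then int true $  — match true
step 8: stack=$ E  input=then int true $  — expand E ::= A then int true
step 9: stack=$ true int then A  input=then int true $  — expand A ::= epsilon
step 10: stack=$ true int then  input=then int true $  — match then
step 11: stack=$ true int  input=int true $  — match int
step 12: stack=$ true  input=true $  — match true
Accept reached after 12 steps.

12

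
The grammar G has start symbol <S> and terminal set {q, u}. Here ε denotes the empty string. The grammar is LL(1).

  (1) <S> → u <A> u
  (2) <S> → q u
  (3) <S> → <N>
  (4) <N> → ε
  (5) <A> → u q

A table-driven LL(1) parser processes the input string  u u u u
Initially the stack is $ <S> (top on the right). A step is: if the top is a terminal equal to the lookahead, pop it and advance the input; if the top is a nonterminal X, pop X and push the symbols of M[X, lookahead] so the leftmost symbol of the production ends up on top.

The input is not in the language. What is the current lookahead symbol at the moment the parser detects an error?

u

step 1: stack=$ <S>  input=u u u u $  — expand <S> → u <A> u
step 2: stack=$ u <A> u  input=u u u u $  — match u
step 3: stack=$ u <A>  input=u u u $  — expand <A> → u q
step 4: stack=$ u q u  input=u u u $  — match u
step 5: stack=$ u q  input=u u $  — error: top is terminal q but lookahead is u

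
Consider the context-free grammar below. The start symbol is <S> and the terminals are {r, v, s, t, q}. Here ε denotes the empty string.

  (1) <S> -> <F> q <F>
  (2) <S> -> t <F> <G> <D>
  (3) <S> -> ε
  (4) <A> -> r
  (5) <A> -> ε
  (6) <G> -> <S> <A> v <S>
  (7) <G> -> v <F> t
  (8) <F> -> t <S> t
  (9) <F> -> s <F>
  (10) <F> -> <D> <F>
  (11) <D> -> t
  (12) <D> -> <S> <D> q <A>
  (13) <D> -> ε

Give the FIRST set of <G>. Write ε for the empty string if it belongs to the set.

{q, r, s, t, v}

FIRST(<A>): from <A>->r we get {r}; from <A>->ε we get {ε}. So FIRST(<A>) = {ε, r}.
FIRST(<S>): from <S>-><F> q <F> we get {q, s, t}; from <S>->t <F> <G> <D> we get {t}; from <S>->ε we get {ε}. So FIRST(<S>) = {ε, q, s, t}.
FIRST(<G>): from <G>-><S> <A> v <S> we get {q, r, s, t, v}; from <G>->v <F> t we get {v}. So FIRST(<G>) = {q, r, s, t, v}.
FIRST(<D>): from <D>->t we get {t}; from <D>-><S> <D> q <A> we get {q, s, t}; from <D>->ε we get {ε}. So FIRST(<D>) = {ε, q, s, t}.
FIRST(<F>): from <F>->t <S> t we get {t}; from <F>->s <F> we get {s}; from <F>-><D> <F> we get {q, s, t}. So FIRST(<F>) = {q, s, t}.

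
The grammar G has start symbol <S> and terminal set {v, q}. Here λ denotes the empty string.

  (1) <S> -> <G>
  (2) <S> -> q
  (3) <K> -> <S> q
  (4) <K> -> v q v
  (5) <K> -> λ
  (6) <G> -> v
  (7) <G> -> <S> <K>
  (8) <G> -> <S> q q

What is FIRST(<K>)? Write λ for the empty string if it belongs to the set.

FIRST(<S>) = {q, v}  (via <G>)
FIRST(<K>) = {λ, q, v}  (via <S> q)
FIRST(<G>) = {q, v}  (via <S> <K>, <S> q q)

{λ, q, v}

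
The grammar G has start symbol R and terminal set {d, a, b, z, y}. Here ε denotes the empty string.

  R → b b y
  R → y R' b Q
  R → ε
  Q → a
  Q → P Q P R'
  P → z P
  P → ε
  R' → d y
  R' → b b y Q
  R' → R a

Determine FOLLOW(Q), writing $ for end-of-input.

{$, a, b, d, y, z}

FIRST(R): from R→b b y we get {b}; from R→y R' b Q we get {y}; from R→ε we get {ε}. So FIRST(R) = {ε, b, y}.
FIRST(P): from P→z P we get {z}; from P→ε we get {ε}. So FIRST(P) = {ε, z}.
FIRST(Q): from Q→a we get {a}; from Q→P Q P R' we get {a, z}. So FIRST(Q) = {a, z}.
FIRST(R'): from R'→d y we get {d}; from R'→b b y Q we get {b}; from R'→R a we get {a, b, y}. So FIRST(R') = {a, b, d, y}.
FOLLOW(R) includes $ since R is the start symbol.
FOLLOW(R): in R'→R a, R is followed by a with FIRST {a}. Thus FOLLOW(R) = {$, a}.
FOLLOW(P): in Q→P Q P R' (occurrence 1), P is followed by Q P R' with FIRST {a, z}; in Q→P Q P R' (occurrence 2), P is followed by R' with FIRST {a, b, d, y}; in P→z P, the suffix after P is empty (adds nothing new). Thus FOLLOW(P) = {a, b, d, y, z}.
FOLLOW(Q): in R→y R' b Q, the suffix after Q is empty, so FOLLOW(Q) ⊇ FOLLOW(R) = {$, a}; in Q→P Q P R', Q is followed by P R' with FIRST {a, b, d, y, z}; in R'→b b y Q, the suffix after Q is empty, so FOLLOW(Q) ⊇ FOLLOW(R') = {$, a, b, d, y, z}. Thus FOLLOW(Q) = {$, a, b, d, y, z}.
FOLLOW(R'): in R→y R' b Q, R' is followed by b Q with FIRST {b}; in Q→P Q P R', the suffix after R' is empty, so FOLLOW(R') ⊇ FOLLOW(Q) = {$, a, b, d, y, z}. Thus FOLLOW(R') = {$, a, b, d, y, z}.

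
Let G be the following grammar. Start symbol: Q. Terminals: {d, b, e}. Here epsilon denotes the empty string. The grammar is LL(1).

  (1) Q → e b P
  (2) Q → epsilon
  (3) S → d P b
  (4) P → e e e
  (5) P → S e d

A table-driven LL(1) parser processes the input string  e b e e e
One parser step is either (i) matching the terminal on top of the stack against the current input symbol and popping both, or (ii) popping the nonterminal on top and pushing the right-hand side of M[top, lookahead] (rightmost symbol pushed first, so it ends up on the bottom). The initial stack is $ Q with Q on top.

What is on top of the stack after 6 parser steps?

     Stack    Input        Action
  1  $ Q      e b e e e $  expand Q → e b P
  2  $ P b e  e b e e e $  match e
  3  $ P b    b e e e $    match b
  4  $ P      e e e $      expand P → e e e
  5  $ e e e  e e e $      match e
  6  $ e e    e e $        match e
Stack after step 6: $ e (top = e).

e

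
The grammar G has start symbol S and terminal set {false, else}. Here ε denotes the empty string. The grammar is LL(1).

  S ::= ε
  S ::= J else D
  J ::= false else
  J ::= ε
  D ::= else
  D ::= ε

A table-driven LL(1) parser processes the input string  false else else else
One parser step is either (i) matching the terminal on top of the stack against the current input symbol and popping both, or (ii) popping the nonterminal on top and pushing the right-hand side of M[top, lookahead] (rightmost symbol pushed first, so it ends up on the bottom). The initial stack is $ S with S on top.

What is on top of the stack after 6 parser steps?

     Stack                Input                   Action
  1  $ S                  false else else else $  expand S ::= J else D
  2  $ D else J           false else else else $  expand J ::= false else
  3  $ D else else false  false else else else $  match false
  4  $ D else else        else else else $        match else
  5  $ D else             else else $             match else
  6  $ D                  else $                  expand D ::= else
Stack after step 6: $ else (top = else).

else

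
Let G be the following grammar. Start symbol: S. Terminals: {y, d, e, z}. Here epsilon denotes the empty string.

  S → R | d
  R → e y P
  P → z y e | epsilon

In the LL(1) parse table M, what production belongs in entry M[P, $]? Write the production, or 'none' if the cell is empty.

P → epsilon

FIRST(R): from R→e y P we get {e}. So FIRST(R) = {e}.
FIRST(P): from P→z y e we get {z}; from P→epsilon we get {epsilon}. So FIRST(P) = {epsilon, z}.
FIRST(S): from S→R we get {e}; from S→d we get {d}. So FIRST(S) = {d, e}.
FOLLOW(S) includes $ since S is the start symbol.
FOLLOW(R): in S→R, the suffix after R is empty, so FOLLOW(R) ⊇ FOLLOW(S) = {$}. Thus FOLLOW(R) = {$}.
FOLLOW(P): in R→e y P, the suffix after P is empty, so FOLLOW(P) ⊇ FOLLOW(R) = {$}. Thus FOLLOW(P) = {$}.
For P → z y e: FIRST(z y e) = {z}, so it goes in M[P, t] for t ∈ {z}.
For P → epsilon: FIRST(epsilon) = {epsilon}, so it goes in M[P, t] for t ∈ {}; since epsilon ∈ FIRST, also for every t ∈ FOLLOW(P) = {$}.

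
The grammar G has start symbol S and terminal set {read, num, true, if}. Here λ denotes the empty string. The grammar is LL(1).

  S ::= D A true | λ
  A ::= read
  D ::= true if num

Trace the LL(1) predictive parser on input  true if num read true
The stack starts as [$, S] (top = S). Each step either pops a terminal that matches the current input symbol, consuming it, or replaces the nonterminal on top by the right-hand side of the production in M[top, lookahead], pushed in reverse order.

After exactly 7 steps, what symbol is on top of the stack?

     Stack                 Input                    Action
  1  $ S                   true if num read true $  expand S ::= D A true
  2  $ true A D            true if num read true $  expand D ::= true if num
  3  $ true A num if true  true if num read true $  match true
  4  $ true A num if       if num read true $       match if
  5  $ true A num          num read true $          match num
  6  $ true A              read true $              expand A ::= read
  7  $ true read           read true $              match read
Stack after step 7: $ true (top = true).

true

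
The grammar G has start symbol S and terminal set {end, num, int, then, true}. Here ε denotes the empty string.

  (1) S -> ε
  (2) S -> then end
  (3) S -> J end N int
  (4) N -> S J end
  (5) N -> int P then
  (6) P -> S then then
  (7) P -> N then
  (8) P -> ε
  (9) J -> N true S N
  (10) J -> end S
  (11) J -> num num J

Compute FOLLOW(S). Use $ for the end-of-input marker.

FIRST(S): from S->ε we get {ε}; from S->then end we get {then}; from S->J end N int we get {end, int, num, then}. So FIRST(S) = {ε, end, int, num, then}.
FIRST(N): from N->S J end we get {end, int, num, then}; from N->int P then we get {int}. So FIRST(N) = {end, int, num, then}.
FIRST(P): from P->S then then we get {end, int, num, then}; from P->N then we get {end, int, num, then}; from P->ε we get {ε}. So FIRST(P) = {ε, end, int, num, then}.
FIRST(J): from J->N true S N we get {end, int, num, then}; from J->end S we get {end}; from J->num num J we get {num}. So FIRST(J) = {end, int, num, then}.
FOLLOW(S) includes $ since S is the start symbol.
FOLLOW(P): in N->int P then, P is followed by then with FIRST {then}. Thus FOLLOW(P) = {then}.
FOLLOW(J): in S->J end N int, J is followed by end N int with FIRST {end}; in N->S J end, J is followed by end with FIRST {end}; in J->num num J, the suffix after J is empty (adds nothing new). Thus FOLLOW(J) = {end}.
FOLLOW(S): in N->S J end, S is followed by J end with FIRST {end, int, num, then}; in P->S then then, S is followed by then then with FIRST {then}; in J->N true S N, S is followed by N with FIRST {end, int, num, then}; in J->end S, the suffix after S is empty, so FOLLOW(S) ⊇ FOLLOW(J) = {end}. Thus FOLLOW(S) = {$, end, int, num, then}.
FOLLOW(N): in S->J end N int, N is followed by int with FIRST {int}; in P->N then, N is followed by then with FIRST {then}; in J->N true S N (occurrence 1), N is followed by true S N with FIRST {true}; in J->N true S N (occurrence 2), the suffix after N is empty, so FOLLOW(N) ⊇ FOLLOW(J) = {end}. Thus FOLLOW(N) = {end, int, then, true}.

{$, end, int, num, then}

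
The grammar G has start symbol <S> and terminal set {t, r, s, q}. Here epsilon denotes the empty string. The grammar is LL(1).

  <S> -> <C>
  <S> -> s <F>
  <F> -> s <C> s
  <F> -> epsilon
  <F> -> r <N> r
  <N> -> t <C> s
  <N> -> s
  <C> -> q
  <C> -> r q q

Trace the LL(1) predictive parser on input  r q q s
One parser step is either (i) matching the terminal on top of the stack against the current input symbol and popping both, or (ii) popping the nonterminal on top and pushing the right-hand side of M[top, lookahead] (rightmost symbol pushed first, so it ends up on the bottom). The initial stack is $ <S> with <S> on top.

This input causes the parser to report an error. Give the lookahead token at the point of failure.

step 1: stack=$ <S>  input=r q q s $  — expand <S> -> <C>
step 2: stack=$ <C>  input=r q q s $  — expand <C> -> r q q
step 3: stack=$ q q r  input=r q q s $  — match r
step 4: stack=$ q q  input=q q s $  — match q
step 5: stack=$ q  input=q s $  — match q
step 6: stack=$  input=s $  — error: stack empty but input remains

s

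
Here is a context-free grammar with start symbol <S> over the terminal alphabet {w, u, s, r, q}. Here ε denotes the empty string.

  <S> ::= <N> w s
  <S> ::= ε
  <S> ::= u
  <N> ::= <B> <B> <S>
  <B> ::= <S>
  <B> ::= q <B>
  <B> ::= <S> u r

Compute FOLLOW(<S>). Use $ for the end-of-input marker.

FIRST(<S>) = {ε, q, u, w}  (via <N> w s)
FIRST(<B>) = {ε, q, u, w}  (via <S>, <S> u r)
FIRST(<N>) = {ε, q, u, w}  (via <B> <B> <S>)
FOLLOW(<S>) includes $ since <S> is the start symbol.
FOLLOW(<N>): in <S>::=<N> w s, <N> is followed by w s with FIRST {w}. Thus FOLLOW(<N>) = {w}.
FOLLOW(<B>): in <N>::=<B> <B> <S> (occurrence 1), <B> is followed by <B> <S> with FIRST {ε, q, u, w}; in <N>::=<B> <B> <S> (occurrence 1), the suffix after <B> is nullable, so FOLLOW(<B>) ⊇ FOLLOW(<N>) = {w}; in <N>::=<B> <B> <S> (occurrence 2), <B> is followed by <S> with FIRST {ε, q, u, w}; in <N>::=<B> <B> <S> (occurrence 2), the suffix after <B> is nullable, so FOLLOW(<B>) ⊇ FOLLOW(<N>) = {w}; in <B>::=q <B>, the suffix after <B> is empty (adds nothing new). Thus FOLLOW(<B>) = {q, u, w}.
FOLLOW(<S>): in <N>::=<B> <B> <S>, the suffix after <S> is empty, so FOLLOW(<S>) ⊇ FOLLOW(<N>) = {w}; in <B>::=<S>, the suffix after <S> is empty, so FOLLOW(<S>) ⊇ FOLLOW(<B>) = {q, u, w}; in <B>::=<S> u r, <S> is followed by u r with FIRST {u}. Thus FOLLOW(<S>) = {$, q, u, w}.

{$, q, u, w}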